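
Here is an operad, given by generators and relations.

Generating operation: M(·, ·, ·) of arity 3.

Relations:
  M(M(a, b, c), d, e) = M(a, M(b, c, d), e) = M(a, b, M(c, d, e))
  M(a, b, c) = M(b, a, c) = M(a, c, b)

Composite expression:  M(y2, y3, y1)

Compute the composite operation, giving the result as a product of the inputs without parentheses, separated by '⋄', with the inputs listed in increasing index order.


y1 ⋄ y2 ⋄ y3

Key point: M commutes, so take the y-inputs in any fixed order.
M(y2, y3, y1) flattens to y2 ⋄ y3 ⋄ y1
the factors in increasing index order: y1 ⋄ y2 ⋄ y3


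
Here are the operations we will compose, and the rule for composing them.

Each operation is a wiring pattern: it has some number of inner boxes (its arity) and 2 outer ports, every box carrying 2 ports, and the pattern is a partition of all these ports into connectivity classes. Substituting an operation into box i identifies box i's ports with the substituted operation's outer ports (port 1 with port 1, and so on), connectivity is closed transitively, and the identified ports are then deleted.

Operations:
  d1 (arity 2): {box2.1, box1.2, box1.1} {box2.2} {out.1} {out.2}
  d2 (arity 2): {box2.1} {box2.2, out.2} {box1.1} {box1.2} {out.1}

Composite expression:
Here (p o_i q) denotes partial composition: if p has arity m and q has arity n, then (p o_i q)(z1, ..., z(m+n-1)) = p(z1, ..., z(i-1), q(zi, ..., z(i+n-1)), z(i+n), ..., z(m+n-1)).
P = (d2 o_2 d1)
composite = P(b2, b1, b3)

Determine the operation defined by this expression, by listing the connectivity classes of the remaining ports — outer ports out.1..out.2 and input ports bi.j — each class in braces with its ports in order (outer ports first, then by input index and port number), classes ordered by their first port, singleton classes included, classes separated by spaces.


Reachability decides: close wires over d2-identified ports.
after d1, the pattern on (b1, b3) reads {out.1} {out.2} {b1.1, b1.2, b3.1} {b3.2} (out.j = its outer ports)
after d2, the pattern on (b2, b1, b3) reads {out.1} {out.2} {b1.1, b1.2, b3.1} {b2.1} {b2.2} {b3.2} (out.j = its outer ports)

{out.1} {out.2} {b1.1, b1.2, b3.1} {b2.1} {b2.2} {b3.2}


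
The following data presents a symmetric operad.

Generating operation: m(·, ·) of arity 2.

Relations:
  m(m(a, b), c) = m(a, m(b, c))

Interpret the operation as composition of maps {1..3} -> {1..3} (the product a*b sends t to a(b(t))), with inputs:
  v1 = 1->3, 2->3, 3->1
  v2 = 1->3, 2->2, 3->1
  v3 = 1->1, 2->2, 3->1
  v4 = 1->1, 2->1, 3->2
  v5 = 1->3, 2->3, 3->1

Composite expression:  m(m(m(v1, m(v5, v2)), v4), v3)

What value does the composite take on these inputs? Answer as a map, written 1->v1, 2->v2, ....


1->3, 2->3, 3->3

m(v5, v2) = 1->1, 2->3, 3->3
m(v1, m(v5, v2)) = 1->3, 2->1, 3->1
m(m(v1, m(v5, v2)), v4) = 1->3, 2->3, 3->1
m(m(m(v1, m(v5, v2)), v4), v3) = 1->3, 2->3, 3->3


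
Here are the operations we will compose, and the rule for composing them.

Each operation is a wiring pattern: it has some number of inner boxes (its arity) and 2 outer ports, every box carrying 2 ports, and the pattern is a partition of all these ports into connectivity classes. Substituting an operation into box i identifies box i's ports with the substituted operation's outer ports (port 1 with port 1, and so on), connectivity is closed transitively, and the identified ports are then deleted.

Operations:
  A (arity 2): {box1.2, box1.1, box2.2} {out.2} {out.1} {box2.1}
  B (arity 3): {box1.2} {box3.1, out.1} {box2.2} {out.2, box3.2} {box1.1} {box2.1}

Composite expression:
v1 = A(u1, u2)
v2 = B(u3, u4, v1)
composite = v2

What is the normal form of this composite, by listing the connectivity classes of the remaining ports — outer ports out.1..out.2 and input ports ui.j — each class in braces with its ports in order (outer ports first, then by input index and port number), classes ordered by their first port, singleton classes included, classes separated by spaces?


{out.1} {out.2} {u1.1, u1.2, u2.2} {u2.1} {u3.1} {u3.2} {u4.1} {u4.2}


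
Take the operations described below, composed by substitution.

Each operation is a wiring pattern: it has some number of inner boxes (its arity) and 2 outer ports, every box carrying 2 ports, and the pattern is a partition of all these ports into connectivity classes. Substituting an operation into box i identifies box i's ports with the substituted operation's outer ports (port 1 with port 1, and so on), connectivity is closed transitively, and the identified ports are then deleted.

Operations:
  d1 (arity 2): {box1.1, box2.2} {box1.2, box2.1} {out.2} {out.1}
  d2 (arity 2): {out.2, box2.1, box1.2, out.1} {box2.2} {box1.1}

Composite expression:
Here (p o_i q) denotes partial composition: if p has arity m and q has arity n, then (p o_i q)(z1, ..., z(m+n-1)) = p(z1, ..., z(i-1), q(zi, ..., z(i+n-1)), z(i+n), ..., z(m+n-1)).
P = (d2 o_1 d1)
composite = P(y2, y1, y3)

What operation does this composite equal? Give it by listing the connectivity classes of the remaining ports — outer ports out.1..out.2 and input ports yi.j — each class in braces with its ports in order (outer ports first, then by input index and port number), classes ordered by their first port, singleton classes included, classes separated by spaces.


Reachability decides: close wires over d2-identified ports.
the subtree at d1 composes to {out.1} {out.2} {y1.1, y2.2} {y1.2, y2.1} on (y2, y1); out.j = own outer ports
the subtree at d2 composes to {out.1, out.2, y3.1} {y1.1, y2.2} {y1.2, y2.1} {y3.2} on (y2, y1, y3); out.j = own outer ports

{out.1, out.2, y3.1} {y1.1, y2.2} {y1.2, y2.1} {y3.2}


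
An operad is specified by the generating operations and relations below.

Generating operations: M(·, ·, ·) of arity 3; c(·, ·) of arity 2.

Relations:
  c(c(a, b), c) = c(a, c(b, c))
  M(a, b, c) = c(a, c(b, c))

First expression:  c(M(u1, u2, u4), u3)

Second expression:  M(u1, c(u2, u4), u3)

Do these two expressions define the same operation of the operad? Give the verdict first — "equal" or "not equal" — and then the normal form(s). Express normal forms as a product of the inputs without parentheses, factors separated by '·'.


In normal form, the first expression is u1 · u2 · u4 · u3
In normal form, the second expression is u1 · u2 · u4 · u3
The normal forms match — equal.

equal — both sides give u1 · u2 · u4 · u3


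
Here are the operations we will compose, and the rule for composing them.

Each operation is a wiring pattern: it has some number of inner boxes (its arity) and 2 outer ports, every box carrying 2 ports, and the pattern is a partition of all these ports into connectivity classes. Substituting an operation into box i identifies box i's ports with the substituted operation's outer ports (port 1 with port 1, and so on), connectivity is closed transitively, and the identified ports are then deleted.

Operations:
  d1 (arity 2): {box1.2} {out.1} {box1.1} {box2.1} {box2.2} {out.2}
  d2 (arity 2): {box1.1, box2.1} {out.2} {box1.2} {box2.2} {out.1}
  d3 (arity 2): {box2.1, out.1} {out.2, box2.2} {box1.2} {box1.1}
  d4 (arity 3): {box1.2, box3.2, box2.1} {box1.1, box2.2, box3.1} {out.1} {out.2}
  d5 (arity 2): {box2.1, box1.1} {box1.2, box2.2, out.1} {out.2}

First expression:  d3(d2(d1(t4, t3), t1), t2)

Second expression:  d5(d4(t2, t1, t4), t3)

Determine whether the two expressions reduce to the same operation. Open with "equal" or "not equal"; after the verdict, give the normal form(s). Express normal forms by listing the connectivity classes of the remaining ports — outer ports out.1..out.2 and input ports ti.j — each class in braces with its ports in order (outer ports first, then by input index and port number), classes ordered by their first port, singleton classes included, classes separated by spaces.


The first expression reduces to {out.1, t2.1} {out.2, t2.2} {t1.1} {t1.2} {t3.1} {t3.2} {t4.1} {t4.2}
The second expression reduces to {out.1, t3.2} {out.2} {t1.1, t2.2, t4.2} {t1.2, t2.1, t4.1} {t3.1}
They disagree, so not equal.

not equal — first {out.1, t2.1} {out.2, t2.2} {t1.1} {t1.2} {t3.1} {t3.2} {t4.1} {t4.2}, second {out.1, t3.2} {out.2} {t1.1, t2.2, t4.2} {t1.2, t2.1, t4.1} {t3.1}


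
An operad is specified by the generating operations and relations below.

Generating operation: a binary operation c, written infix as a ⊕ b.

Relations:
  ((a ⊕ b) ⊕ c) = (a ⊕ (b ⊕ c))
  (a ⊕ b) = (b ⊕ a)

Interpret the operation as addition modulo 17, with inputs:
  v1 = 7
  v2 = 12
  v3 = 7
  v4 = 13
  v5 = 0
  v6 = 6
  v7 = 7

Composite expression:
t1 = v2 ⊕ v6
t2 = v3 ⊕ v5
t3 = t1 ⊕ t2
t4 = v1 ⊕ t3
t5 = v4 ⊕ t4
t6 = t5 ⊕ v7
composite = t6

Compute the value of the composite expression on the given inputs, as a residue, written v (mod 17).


(v2 ⊕ v6) = 1
(v3 ⊕ v5) = 7
((v2 ⊕ v6) ⊕ (v3 ⊕ v5)) = 8
(v1 ⊕ ((v2 ⊕ v6) ⊕ (v3 ⊕ v5))) = 15
(v4 ⊕ (v1 ⊕ ((v2 ⊕ v6) ⊕ (v3 ⊕ v5)))) = 11
((v4 ⊕ (v1 ⊕ ((v2 ⊕ v6) ⊕ (v3 ⊕ v5)))) ⊕ v7) = 1

1 (mod 17)


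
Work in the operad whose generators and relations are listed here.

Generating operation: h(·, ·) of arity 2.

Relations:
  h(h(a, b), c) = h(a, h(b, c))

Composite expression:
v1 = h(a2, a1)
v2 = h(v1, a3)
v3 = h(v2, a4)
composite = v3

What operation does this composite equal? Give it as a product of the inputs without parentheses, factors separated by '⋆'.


a2 ⋆ a1 ⋆ a3 ⋆ a4

All parenthesizations of h agree; list the a-inputs left to right.
h(a2, a1) reduces to a2 ⋆ a1
h(h(a2, a1), a3) reduces to a2 ⋆ a1 ⋆ a3
h(h(h(a2, a1), a3), a4) reduces to a2 ⋆ a1 ⋆ a3 ⋆ a4


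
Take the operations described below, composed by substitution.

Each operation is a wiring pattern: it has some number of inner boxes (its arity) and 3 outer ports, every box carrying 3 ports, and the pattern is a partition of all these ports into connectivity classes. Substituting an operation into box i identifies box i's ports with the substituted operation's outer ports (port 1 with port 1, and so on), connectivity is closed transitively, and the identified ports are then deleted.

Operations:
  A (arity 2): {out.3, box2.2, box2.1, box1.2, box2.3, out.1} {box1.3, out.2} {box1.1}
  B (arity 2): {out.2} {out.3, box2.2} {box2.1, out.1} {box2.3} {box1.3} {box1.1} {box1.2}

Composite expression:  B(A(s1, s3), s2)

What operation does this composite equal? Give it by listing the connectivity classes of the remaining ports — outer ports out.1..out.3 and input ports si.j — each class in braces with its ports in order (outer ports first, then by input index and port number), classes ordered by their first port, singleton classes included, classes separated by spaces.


Connectivity passes through glued B-boundaries; trace each wire chain.
the subtree at A composes to {out.1, out.3, s1.2, s3.1, s3.2, s3.3} {out.2, s1.3} {s1.1} on (s1, s3); out.j = own outer ports
the subtree at B composes to {out.1, s2.1} {out.2} {out.3, s2.2} {s1.1} {s1.2, s3.1, s3.2, s3.3} {s1.3} {s2.3} on (s1, s3, s2); out.j = own outer ports

{out.1, s2.1} {out.2} {out.3, s2.2} {s1.1} {s1.2, s3.1, s3.2, s3.3} {s1.3} {s2.3}


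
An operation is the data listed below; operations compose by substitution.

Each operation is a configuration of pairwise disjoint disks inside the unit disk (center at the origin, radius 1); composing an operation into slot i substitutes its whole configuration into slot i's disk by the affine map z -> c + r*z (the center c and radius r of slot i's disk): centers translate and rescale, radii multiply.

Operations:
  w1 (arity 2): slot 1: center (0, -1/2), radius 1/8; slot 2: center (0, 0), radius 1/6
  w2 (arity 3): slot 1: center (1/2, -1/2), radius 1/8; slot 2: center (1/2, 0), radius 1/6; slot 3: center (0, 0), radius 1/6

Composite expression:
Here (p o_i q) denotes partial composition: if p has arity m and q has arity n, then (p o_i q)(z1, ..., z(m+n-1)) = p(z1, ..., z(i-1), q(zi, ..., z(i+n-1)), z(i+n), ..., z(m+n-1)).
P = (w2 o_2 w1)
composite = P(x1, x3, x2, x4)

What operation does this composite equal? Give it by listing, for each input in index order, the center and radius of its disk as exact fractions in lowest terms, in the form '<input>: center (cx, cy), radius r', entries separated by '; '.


Below w2, radii multiply path by path; the x-disk centers shift.
for x1, the 1-step affine chain lands on center (1/2, -1/2), radius 1/8
for x3, the 2-step affine chain lands on center (1/2, -1/12), radius 1/48
for x2, the 2-step affine chain lands on center (1/2, 0), radius 1/36
for x4, the 1-step affine chain lands on center (0, 0), radius 1/6

x1: center (1/2, -1/2), radius 1/8; x2: center (1/2, 0), radius 1/36; x3: center (1/2, -1/12), radius 1/48; x4: center (0, 0), radius 1/6


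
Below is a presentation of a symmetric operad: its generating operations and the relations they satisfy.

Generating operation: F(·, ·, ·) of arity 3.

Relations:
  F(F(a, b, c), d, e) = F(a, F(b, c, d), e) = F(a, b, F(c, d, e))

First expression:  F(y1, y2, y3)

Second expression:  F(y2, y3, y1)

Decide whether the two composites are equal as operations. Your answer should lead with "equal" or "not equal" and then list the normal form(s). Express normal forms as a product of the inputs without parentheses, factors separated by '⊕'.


The first expression, normalized: y1 ⊕ y2 ⊕ y3
The second expression, normalized: y2 ⊕ y3 ⊕ y1
Distinct normal forms: not equal.

not equal; the first gives y1 ⊕ y2 ⊕ y3 and the second y2 ⊕ y3 ⊕ y1


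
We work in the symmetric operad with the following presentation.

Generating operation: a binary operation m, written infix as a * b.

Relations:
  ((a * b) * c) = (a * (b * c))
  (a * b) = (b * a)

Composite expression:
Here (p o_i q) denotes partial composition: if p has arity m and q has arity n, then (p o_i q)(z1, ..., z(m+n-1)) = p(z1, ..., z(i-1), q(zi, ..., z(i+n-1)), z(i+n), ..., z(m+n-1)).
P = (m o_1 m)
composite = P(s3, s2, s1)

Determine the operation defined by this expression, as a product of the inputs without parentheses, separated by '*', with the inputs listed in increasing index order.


s1 * s2 * s3

With m associative and commutative, the s-input set is all that matters.
(s3 * s2) flattens to s3 * s2
((s3 * s2) * s1) flattens to s3 * s2 * s1
commutativity sorts the factors: s1 * s2 * s3


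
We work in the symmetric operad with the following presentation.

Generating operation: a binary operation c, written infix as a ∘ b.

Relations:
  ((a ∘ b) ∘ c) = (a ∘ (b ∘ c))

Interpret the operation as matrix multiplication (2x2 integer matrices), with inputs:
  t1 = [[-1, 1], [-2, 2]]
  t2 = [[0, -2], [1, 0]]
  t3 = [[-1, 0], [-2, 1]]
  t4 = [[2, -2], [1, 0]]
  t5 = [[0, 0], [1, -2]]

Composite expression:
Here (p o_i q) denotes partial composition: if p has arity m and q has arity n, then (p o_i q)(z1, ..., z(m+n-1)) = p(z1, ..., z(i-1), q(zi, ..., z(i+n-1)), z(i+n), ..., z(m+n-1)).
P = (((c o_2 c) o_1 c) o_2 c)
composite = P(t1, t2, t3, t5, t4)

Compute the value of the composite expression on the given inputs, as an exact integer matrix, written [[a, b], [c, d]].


[[0, -4], [0, -8]]

(t2 ∘ t3) = [[4, -2], [-1, 0]]
(t1 ∘ (t2 ∘ t3)) = [[-5, 2], [-10, 4]]
(t5 ∘ t4) = [[0, 0], [0, -2]]
((t1 ∘ (t2 ∘ t3)) ∘ (t5 ∘ t4)) = [[0, -4], [0, -8]]


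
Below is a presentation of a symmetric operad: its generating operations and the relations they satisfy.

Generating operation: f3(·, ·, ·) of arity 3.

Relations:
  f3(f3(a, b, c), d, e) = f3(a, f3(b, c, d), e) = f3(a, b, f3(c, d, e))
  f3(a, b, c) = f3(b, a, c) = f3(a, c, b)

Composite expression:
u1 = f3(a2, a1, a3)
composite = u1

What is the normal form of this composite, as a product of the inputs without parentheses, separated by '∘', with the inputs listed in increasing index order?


a1 ∘ a2 ∘ a3


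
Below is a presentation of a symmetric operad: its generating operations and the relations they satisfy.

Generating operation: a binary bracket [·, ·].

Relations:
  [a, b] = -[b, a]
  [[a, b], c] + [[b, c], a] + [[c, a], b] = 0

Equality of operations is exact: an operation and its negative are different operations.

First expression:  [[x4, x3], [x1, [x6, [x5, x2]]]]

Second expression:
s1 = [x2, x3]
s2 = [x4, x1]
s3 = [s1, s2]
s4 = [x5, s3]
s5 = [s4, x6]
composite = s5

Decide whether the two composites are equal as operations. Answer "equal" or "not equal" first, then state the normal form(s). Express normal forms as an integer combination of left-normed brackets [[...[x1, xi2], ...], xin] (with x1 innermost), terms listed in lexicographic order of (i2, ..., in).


Normal form of the first expression: [[[[[x1, x2], x5], x6], x3], x4] - [[[[[x1, x2], x5], x6], x4], x3] - [[[[[x1, x5], x2], x6], x3], x4] + [[[[[x1, x5], x2], x6], x4], x3] - [[[[[x1, x6], x2], x5], x3], x4] + [[[[[x1, x6], x2], x5], x4], x3] + [[[[[x1, x6], x5], x2], x3], x4] - [[[[[x1, x6], x5], x2], x4], x3]
Normal form of the second expression: -[[[[[x1, x4], x2], x3], x5], x6] + [[[[[x1, x4], x3], x2], x5], x6]
The forms do not match — not equal.

not equal — first [[[[[x1, x2], x5], x6], x3], x4] - [[[[[x1, x2], x5], x6], x4], x3] - [[[[[x1, x5], x2], x6], x3], x4] + [[[[[x1, x5], x2], x6], x4], x3] - [[[[[x1, x6], x2], x5], x3], x4] + [[[[[x1, x6], x2], x5], x4], x3] + [[[[[x1, x6], x5], x2], x3], x4] - [[[[[x1, x6], x5], x2], x4], x3], second -[[[[[x1, x4], x2], x3], x5], x6] + [[[[[x1, x4], x3], x2], x5], x6]


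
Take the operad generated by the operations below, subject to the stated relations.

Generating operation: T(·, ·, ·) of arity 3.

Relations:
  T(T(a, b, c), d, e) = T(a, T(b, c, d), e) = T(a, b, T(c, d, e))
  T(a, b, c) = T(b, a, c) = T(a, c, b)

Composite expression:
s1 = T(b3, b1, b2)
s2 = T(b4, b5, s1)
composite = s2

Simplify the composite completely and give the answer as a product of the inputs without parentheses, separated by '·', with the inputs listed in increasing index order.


b1 · b2 · b3 · b4 · b5

With T associative and commutative, the b-input set is all that matters.
T(b3, b1, b2) spells out as b3 · b1 · b2
T(b4, b5, T(b3, b1, b2)) spells out as b4 · b5 · b3 · b1 · b2
rearranged into index order: b1 · b2 · b3 · b4 · b5


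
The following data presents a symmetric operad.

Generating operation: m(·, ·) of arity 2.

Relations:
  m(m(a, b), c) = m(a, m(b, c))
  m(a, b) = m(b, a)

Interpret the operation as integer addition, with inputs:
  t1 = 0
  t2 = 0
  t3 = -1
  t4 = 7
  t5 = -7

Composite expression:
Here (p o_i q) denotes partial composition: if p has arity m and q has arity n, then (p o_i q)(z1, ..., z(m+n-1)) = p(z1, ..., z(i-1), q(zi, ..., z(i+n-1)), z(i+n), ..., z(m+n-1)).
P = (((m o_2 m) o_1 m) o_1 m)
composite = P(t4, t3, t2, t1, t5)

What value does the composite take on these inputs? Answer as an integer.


-1

m(t4, t3) = 6
m(m(t4, t3), t2) = 6
m(t1, t5) = -7
m(m(m(t4, t3), t2), m(t1, t5)) = -1


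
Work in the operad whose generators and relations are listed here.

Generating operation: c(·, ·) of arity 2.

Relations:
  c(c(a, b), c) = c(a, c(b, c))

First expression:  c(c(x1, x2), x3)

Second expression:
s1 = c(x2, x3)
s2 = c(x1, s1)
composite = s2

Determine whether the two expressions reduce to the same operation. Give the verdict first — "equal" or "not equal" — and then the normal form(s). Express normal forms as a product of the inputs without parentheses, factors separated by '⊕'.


equal — both sides give x1 ⊕ x2 ⊕ x3


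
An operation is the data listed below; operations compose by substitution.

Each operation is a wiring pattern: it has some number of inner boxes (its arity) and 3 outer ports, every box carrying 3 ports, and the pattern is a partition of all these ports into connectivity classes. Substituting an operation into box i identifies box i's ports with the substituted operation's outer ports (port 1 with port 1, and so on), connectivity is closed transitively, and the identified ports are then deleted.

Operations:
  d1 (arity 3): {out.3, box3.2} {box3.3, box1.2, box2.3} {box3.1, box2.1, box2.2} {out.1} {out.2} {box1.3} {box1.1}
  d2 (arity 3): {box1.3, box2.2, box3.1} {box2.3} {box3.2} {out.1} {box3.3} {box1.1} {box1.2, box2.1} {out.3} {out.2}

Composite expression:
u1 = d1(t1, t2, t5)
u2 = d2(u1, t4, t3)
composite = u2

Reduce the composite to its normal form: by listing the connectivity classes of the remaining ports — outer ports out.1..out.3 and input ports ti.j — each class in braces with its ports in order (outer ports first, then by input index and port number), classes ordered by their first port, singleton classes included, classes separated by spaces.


Substituting into d2 glues patterns; closure does the rest.
through d1, on inputs (t1, t2, t5): {out.1} {out.2} {out.3, t5.2} {t1.1} {t1.2, t2.3, t5.3} {t1.3} {t2.1, t2.2, t5.1} (out.j = stage outer ports)
through d2, on inputs (t1, t2, t5, t4, t3): {out.1} {out.2} {out.3} {t1.1} {t1.2, t2.3, t5.3} {t1.3} {t2.1, t2.2, t5.1} {t3.1, t4.2, t5.2} {t3.2} {t3.3} {t4.1} {t4.3} (out.j = stage outer ports)

{out.1} {out.2} {out.3} {t1.1} {t1.2, t2.3, t5.3} {t1.3} {t2.1, t2.2, t5.1} {t3.1, t4.2, t5.2} {t3.2} {t3.3} {t4.1} {t4.3}


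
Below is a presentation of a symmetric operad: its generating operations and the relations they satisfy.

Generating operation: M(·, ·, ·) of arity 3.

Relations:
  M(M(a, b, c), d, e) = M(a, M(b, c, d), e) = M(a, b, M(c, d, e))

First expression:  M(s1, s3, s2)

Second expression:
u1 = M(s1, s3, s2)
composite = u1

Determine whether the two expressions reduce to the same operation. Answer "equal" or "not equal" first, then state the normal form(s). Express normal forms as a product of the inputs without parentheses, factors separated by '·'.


equal; the common form is s1 · s3 · s2

The first composite normalizes to s1 · s3 · s2
The second composite normalizes to s1 · s3 · s2
Identical normal forms: equal.


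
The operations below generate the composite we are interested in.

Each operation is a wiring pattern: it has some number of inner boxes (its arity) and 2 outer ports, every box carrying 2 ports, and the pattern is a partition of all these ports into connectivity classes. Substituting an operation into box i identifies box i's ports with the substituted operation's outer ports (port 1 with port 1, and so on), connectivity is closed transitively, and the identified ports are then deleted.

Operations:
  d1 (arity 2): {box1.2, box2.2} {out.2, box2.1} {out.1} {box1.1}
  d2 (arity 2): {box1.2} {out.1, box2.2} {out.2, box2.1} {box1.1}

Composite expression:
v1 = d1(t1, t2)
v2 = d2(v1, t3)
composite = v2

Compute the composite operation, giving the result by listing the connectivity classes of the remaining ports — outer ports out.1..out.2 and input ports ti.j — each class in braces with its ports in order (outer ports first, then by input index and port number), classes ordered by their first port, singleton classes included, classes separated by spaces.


Reachability decides: close wires over d2-identified ports.
composing d1 on (t1, t2), with out.j its own outer ports: {out.1} {out.2, t2.1} {t1.1} {t1.2, t2.2}
composing d2 on (t1, t2, t3), with out.j its own outer ports: {out.1, t3.2} {out.2, t3.1} {t1.1} {t1.2, t2.2} {t2.1}

{out.1, t3.2} {out.2, t3.1} {t1.1} {t1.2, t2.2} {t2.1}


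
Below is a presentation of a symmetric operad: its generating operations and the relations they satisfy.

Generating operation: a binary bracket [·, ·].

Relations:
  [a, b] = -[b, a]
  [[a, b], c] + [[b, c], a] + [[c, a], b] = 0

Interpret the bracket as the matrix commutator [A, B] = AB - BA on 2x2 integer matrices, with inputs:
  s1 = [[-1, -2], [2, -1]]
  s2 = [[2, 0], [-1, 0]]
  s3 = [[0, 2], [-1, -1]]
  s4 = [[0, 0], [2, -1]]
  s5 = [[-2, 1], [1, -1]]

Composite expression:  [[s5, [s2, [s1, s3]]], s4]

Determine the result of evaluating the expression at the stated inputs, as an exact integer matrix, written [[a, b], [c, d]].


[[-16, 8], [20, 16]]

[s1, s3] = [[-2, 2], [2, 2]]
[s2, [s1, s3]] = [[2, 4], [0, -2]]
[s5, [s2, [s1, s3]]] = [[-4, -8], [4, 4]]
[[s5, [s2, [s1, s3]]], s4] = [[-16, 8], [20, 16]]


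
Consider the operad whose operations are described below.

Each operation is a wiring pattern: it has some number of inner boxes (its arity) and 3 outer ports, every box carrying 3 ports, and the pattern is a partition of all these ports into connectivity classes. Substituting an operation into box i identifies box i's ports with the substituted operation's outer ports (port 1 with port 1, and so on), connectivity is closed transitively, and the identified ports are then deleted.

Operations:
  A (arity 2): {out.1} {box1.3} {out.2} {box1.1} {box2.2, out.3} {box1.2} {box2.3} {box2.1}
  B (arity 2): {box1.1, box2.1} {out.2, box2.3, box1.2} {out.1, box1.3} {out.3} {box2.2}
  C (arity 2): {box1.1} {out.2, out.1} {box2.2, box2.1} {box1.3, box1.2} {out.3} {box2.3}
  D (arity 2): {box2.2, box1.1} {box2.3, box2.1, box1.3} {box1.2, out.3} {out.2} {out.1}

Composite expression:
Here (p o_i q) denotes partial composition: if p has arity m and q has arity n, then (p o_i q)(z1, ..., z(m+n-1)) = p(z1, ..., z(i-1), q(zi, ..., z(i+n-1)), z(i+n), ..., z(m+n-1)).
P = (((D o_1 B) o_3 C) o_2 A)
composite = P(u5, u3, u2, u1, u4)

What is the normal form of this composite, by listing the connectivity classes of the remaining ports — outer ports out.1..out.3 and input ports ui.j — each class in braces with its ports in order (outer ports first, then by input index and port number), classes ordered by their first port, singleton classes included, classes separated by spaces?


Treat the ports identified at D as solder joints: merge, then drop.
composing A on (u3, u2), with out.j its own outer ports: {out.1} {out.2} {out.3, u2.2} {u2.1} {u2.3} {u3.1} {u3.2} {u3.3}
composing B on (u5, u3, u2), with out.j its own outer ports: {out.1, u5.3} {out.2, u2.2, u5.2} {out.3} {u2.1} {u2.3} {u3.1} {u3.2} {u3.3} {u5.1}
composing C on (u1, u4), with out.j its own outer ports: {out.1, out.2} {out.3} {u1.1} {u1.2, u1.3} {u4.1, u4.2} {u4.3}
composing D on (u5, u3, u2, u1, u4), with out.j its own outer ports: {out.1} {out.2} {out.3, u2.2, u5.2} {u1.1} {u1.2, u1.3} {u2.1} {u2.3} {u3.1} {u3.2} {u3.3} {u4.1, u4.2} {u4.3} {u5.1} {u5.3}

{out.1} {out.2} {out.3, u2.2, u5.2} {u1.1} {u1.2, u1.3} {u2.1} {u2.3} {u3.1} {u3.2} {u3.3} {u4.1, u4.2} {u4.3} {u5.1} {u5.3}


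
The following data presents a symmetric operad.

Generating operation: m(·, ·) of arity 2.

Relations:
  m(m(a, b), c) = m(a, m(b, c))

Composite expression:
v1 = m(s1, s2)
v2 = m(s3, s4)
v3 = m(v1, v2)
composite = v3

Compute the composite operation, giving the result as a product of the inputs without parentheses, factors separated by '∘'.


s1 ∘ s2 ∘ s3 ∘ s4

The m-tree's shape is irrelevant; the s-reading-order decides.
m(s1, s2) reduces to s1 ∘ s2
m(s3, s4) reduces to s3 ∘ s4
m(m(s1, s2), m(s3, s4)) reduces to s1 ∘ s2 ∘ s3 ∘ s4


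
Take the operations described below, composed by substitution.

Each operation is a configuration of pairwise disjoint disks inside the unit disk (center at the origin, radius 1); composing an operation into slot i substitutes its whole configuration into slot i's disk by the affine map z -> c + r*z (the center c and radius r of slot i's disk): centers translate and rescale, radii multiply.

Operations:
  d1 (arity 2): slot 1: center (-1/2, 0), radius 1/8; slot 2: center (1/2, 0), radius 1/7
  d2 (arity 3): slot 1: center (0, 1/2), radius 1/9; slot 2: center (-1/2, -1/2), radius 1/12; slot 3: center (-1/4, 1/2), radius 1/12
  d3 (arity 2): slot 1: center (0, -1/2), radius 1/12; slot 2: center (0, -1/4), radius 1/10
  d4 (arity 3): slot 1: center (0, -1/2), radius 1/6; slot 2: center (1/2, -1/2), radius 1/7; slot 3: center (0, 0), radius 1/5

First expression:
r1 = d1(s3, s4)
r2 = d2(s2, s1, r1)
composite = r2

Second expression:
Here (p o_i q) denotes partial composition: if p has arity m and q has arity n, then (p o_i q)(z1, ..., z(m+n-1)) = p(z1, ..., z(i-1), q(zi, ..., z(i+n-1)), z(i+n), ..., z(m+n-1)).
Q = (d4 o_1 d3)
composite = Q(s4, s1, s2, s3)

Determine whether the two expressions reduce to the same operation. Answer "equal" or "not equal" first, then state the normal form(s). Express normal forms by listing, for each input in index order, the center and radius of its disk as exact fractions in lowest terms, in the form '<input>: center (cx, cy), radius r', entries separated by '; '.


not equal; first: s1: center (-1/2, -1/2), radius 1/12; s2: center (0, 1/2), radius 1/9; s3: center (-7/24, 1/2), radius 1/96; s4: center (-5/24, 1/2), radius 1/84; second: s1: center (0, -13/24), radius 1/60; s2: center (1/2, -1/2), radius 1/7; s3: center (0, 0), radius 1/5; s4: center (0, -7/12), radius 1/72

The first composite normalizes to s1: center (-1/2, -1/2), radius 1/12; s2: center (0, 1/2), radius 1/9; s3: center (-7/24, 1/2), radius 1/96; s4: center (-5/24, 1/2), radius 1/84
The second composite normalizes to s1: center (0, -13/24), radius 1/60; s2: center (1/2, -1/2), radius 1/7; s3: center (0, 0), radius 1/5; s4: center (0, -7/12), radius 1/72
The forms do not match — not equal.


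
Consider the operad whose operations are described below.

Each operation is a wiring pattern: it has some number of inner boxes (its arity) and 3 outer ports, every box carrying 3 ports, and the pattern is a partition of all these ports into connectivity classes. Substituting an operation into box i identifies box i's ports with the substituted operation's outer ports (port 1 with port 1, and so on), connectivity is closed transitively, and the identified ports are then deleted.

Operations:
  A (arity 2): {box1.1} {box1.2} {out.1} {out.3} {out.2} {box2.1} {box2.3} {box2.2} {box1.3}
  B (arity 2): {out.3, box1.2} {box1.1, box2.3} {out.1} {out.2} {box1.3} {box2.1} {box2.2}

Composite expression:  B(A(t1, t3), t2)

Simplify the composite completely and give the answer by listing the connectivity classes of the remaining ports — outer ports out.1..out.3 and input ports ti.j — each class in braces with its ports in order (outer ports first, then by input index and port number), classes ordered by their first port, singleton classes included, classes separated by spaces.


{out.1} {out.2} {out.3} {t1.1} {t1.2} {t1.3} {t2.1} {t2.2} {t2.3} {t3.1} {t3.2} {t3.3}


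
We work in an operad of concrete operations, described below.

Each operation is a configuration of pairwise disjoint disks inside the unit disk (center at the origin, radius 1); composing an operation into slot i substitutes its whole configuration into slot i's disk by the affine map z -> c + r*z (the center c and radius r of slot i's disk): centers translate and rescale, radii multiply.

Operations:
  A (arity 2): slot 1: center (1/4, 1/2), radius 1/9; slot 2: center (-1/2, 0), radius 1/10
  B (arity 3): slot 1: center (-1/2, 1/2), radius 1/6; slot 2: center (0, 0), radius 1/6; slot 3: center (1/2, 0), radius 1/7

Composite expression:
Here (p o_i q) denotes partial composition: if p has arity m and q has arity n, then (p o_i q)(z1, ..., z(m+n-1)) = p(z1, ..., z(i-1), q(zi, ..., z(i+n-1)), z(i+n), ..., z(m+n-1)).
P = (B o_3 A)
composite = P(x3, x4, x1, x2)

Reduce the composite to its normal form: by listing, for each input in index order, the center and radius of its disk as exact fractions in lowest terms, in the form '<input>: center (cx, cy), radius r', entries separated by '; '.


x1: center (15/28, 1/14), radius 1/63; x2: center (3/7, 0), radius 1/70; x3: center (-1/2, 1/2), radius 1/6; x4: center (0, 0), radius 1/6

Only the slot chain above each x matters under B; compose those maps.
input x3: applying the 1 nested substitution gives center (-1/2, 1/2), radius 1/6
input x4: applying the 1 nested substitution gives center (0, 0), radius 1/6
input x1: applying the 2 nested substitutions gives center (15/28, 1/14), radius 1/63
input x2: applying the 2 nested substitutions gives center (3/7, 0), radius 1/70


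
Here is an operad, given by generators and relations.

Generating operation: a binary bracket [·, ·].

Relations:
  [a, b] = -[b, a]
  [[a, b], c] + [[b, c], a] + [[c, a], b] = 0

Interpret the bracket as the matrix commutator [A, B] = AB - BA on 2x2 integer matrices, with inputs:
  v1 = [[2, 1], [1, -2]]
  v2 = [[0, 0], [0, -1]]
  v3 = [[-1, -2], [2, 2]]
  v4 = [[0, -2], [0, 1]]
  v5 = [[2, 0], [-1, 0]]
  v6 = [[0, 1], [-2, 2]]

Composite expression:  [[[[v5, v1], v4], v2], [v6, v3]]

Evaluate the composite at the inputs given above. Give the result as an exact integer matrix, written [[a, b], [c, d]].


[[-22, 8], [-24, 22]]

[v5, v1] = [[1, 2], [-6, -1]]
[[v5, v1], v4] = [[-12, -2], [6, 12]]
[[[v5, v1], v4], v2] = [[0, 2], [6, 0]]
[v6, v3] = [[-2, 7], [10, 2]]
[[[[v5, v1], v4], v2], [v6, v3]] = [[-22, 8], [-24, 22]]


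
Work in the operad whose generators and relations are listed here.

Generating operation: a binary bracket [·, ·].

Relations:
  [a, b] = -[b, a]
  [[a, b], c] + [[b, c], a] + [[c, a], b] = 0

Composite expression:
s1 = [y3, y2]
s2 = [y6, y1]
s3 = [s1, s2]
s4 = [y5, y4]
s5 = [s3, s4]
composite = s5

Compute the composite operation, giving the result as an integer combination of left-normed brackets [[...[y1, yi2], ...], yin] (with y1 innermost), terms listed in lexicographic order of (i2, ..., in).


[[[[[y1, y6], y2], y3], y4], y5] - [[[[[y1, y6], y2], y3], y5], y4] - [[[[[y1, y6], y3], y2], y4], y5] + [[[[[y1, y6], y3], y2], y5], y4]

Left-normed coefficients sit on the y1-initial expansion words.
Composite bracket: [[[y3, y2], [y6, y1]], [y5, y4]]
Under [a, b] = ab - ba we get 32 signed associative words (2^5 = 32).
The y1-initial words carry the normal form:
  y1y6y2y3y4y5 (sign +1) contributes +[[[[[y1, y6], y2], y3], y4], y5]
  y1y6y2y3y5y4 (sign -1) contributes -[[[[[y1, y6], y2], y3], y5], y4]
  y1y6y3y2y4y5 (sign -1) contributes -[[[[[y1, y6], y3], y2], y4], y5]
  y1y6y3y2y5y4 (sign +1) contributes +[[[[[y1, y6], y3], y2], y5], y4]


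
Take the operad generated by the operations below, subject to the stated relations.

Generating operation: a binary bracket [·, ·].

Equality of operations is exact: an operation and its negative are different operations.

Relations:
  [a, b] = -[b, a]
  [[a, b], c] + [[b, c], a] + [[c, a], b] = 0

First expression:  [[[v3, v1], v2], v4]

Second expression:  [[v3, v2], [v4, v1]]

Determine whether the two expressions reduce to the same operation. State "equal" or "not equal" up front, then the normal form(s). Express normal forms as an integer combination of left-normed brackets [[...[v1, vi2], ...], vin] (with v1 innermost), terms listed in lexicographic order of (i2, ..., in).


not equal; the first gives -[[[v1, v3], v2], v4] and the second -[[[v1, v4], v2], v3] + [[[v1, v4], v3], v2]

Normal form of the first expression: -[[[v1, v3], v2], v4]
Normal form of the second expression: -[[[v1, v4], v2], v3] + [[[v1, v4], v3], v2]
They disagree, so not equal.


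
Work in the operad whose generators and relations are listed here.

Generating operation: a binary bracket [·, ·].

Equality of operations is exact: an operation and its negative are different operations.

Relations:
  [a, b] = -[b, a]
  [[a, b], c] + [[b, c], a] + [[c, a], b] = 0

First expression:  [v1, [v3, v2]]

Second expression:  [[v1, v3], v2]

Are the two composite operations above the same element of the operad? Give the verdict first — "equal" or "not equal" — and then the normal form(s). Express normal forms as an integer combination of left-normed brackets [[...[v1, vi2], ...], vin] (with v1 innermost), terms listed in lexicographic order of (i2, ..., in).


Normal form of the first expression: -[[v1, v2], v3] + [[v1, v3], v2]
Normal form of the second expression: [[v1, v3], v2]
Distinct normal forms: not equal.

not equal: they reduce to -[[v1, v2], v3] + [[v1, v3], v2] and [[v1, v3], v2]


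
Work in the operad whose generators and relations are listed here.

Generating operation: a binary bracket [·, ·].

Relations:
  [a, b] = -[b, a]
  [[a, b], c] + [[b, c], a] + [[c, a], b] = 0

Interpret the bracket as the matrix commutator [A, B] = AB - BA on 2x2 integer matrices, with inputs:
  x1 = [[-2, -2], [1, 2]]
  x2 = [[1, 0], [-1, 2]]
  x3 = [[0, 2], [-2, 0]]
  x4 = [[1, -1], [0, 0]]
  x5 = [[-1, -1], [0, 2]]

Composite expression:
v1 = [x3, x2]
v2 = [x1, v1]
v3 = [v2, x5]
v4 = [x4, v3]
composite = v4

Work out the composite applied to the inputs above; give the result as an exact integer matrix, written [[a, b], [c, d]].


[[12, -28], [12, -12]]

[x3, x2] = [[-2, 2], [2, 2]]
[x1, [x3, x2]] = [[-6, -16], [4, 6]]
[[x1, [x3, x2]], x5] = [[4, -36], [-12, -4]]
[x4, [[x1, [x3, x2]], x5]] = [[12, -28], [12, -12]]


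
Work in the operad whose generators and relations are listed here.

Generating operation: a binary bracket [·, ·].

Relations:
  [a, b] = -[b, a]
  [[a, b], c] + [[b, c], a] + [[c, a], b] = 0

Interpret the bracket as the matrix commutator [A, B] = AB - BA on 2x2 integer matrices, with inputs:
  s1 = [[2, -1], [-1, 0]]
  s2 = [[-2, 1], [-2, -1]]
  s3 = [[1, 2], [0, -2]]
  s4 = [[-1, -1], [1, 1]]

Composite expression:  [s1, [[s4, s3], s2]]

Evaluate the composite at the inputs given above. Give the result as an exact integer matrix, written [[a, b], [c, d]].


[[6, -12], [24, -6]]


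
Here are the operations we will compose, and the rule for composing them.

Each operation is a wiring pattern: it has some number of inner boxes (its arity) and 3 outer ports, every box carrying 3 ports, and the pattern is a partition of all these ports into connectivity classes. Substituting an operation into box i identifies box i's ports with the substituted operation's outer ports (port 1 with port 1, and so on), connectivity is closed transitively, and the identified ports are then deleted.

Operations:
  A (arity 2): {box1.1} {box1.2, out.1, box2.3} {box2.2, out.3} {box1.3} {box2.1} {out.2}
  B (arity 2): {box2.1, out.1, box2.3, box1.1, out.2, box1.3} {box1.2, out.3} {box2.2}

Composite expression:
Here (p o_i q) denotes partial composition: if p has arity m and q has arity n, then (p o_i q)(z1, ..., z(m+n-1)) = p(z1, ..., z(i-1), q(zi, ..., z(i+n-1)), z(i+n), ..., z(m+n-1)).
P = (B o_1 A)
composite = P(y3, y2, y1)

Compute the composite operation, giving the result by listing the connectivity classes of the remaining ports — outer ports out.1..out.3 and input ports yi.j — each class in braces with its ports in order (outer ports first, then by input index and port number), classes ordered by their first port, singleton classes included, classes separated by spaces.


{out.1, out.2, y1.1, y1.3, y2.2, y2.3, y3.2} {out.3} {y1.2} {y2.1} {y3.1} {y3.3}

Connectivity passes through glued B-boundaries; trace each wire chain.
stage A: inputs (y3, y2), connectivity {out.1, y2.3, y3.2} {out.2} {out.3, y2.2} {y2.1} {y3.1} {y3.3}, out.j its boundary
stage B: inputs (y3, y2, y1), connectivity {out.1, out.2, y1.1, y1.3, y2.2, y2.3, y3.2} {out.3} {y1.2} {y2.1} {y3.1} {y3.3}, out.j its boundary


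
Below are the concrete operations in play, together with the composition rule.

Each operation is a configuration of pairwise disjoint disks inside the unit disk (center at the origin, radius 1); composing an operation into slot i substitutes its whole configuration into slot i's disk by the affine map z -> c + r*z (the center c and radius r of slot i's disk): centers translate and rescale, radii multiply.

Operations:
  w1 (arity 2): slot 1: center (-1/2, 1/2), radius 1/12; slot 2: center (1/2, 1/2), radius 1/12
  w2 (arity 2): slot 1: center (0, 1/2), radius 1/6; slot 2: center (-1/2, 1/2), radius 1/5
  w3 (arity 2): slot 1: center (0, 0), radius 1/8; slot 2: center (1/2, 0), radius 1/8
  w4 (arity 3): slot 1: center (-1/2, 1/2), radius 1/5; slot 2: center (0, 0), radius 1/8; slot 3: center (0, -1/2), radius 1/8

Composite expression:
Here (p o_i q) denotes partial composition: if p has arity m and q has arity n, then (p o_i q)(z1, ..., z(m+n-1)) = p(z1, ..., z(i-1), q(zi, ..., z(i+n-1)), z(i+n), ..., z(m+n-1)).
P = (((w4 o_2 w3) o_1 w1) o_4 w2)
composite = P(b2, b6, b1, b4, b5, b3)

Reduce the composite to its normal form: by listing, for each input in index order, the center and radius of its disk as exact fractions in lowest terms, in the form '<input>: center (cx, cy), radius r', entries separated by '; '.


b1: center (0, 0), radius 1/64; b2: center (-3/5, 3/5), radius 1/60; b3: center (0, -1/2), radius 1/8; b4: center (1/16, 1/128), radius 1/384; b5: center (7/128, 1/128), radius 1/320; b6: center (-2/5, 3/5), radius 1/60

Follow each b-input down from w4: c' goes to c + r*c', radius to r*r'.
input b2: applying the 2 nested substitutions gives center (-3/5, 3/5), radius 1/60
input b6: applying the 2 nested substitutions gives center (-2/5, 3/5), radius 1/60
input b1: applying the 2 nested substitutions gives center (0, 0), radius 1/64
input b4: applying the 3 nested substitutions gives center (1/16, 1/128), radius 1/384
input b5: applying the 3 nested substitutions gives center (7/128, 1/128), radius 1/320
input b3: applying the 1 nested substitution gives center (0, -1/2), radius 1/8
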